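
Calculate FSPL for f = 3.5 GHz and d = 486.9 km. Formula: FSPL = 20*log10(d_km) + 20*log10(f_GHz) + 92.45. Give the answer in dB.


20*log10(486.9) = 53.75
20*log10(3.5) = 10.88
FSPL = 157.1 dB

157.1 dB


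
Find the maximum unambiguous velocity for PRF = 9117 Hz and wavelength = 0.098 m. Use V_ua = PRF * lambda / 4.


V_ua = 9117 * 0.098 / 4 = 223.4 m/s

223.4 m/s


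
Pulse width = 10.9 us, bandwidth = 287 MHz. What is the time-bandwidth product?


TBP = 10.9 * 287 = 3128.3

3128.3


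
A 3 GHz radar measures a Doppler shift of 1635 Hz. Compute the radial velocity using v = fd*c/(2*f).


v = 1635 * 3e8 / (2 * 3000000000.0) = 81.8 m/s

81.8 m/s


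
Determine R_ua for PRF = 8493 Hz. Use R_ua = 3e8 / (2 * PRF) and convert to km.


R_ua = 3e8 / (2 * 8493) = 17661.6 m = 17.7 km

17.7 km


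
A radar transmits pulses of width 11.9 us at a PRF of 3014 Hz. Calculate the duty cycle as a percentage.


DC = 11.9e-6 * 3014 * 100 = 3.59%

3.59%


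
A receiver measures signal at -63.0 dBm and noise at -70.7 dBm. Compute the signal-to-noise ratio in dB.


SNR = -63.0 - (-70.7) = 7.7 dB

7.7 dB


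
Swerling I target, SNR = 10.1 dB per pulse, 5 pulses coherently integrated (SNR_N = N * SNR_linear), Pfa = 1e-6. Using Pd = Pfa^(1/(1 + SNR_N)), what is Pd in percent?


SNR_lin = 10^(10.1/10) = 10.23293
SNR_N = 5 * 10.23293 = 51.16465
1/(1 + SNR_N) = 1/52.16465 = 0.0191701
Pd = (1e-6)^0.0191701 = 0.76733
Pd = 76.7%

76.7%


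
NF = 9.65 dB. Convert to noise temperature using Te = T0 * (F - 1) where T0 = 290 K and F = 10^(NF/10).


NF_lin = 10^(9.65/10) = 9.225714
Te = 290 * (9.225714 - 1) = 2385.5 K

2385.5 K


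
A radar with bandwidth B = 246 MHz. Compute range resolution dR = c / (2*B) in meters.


dR = 3e8 / (2 * 246000000.0) = 0.61 m

0.61 m


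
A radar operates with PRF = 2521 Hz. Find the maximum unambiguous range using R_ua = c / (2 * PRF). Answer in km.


R_ua = 3e8 / (2 * 2521) = 59500.2 m = 59.5 km

59.5 km


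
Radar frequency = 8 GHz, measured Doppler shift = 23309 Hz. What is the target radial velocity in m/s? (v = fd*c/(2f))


v = 23309 * 3e8 / (2 * 8000000000.0) = 437.0 m/s

437.0 m/s


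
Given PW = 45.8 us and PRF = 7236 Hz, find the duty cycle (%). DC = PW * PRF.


DC = 45.8e-6 * 7236 * 100 = 33.14%

33.14%


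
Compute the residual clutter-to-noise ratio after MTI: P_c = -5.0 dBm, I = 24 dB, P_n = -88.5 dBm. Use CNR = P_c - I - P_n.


CNR = -5.0 - 24 - (-88.5) = 59.5 dB

59.5 dB


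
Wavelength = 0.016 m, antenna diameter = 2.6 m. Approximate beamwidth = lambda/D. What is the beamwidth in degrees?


BW_rad = 0.016 / 2.6 = 0.006154
BW_deg = 0.35 degrees

0.35 degrees


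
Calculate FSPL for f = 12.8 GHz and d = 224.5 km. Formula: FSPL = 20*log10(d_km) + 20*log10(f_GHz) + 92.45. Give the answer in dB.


20*log10(224.5) = 47.02
20*log10(12.8) = 22.14
FSPL = 161.6 dB

161.6 dB


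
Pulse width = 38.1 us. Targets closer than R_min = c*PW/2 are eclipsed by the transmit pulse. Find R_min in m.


R_min = 3e8 * 38.1e-6 / 2 = 5715.0 m

5715.0 m


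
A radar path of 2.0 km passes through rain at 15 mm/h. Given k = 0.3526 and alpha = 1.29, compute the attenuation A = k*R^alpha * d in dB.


gamma = 0.3526 * 15^1.29 = 11.59952 dB/km
A = 11.59952 * 2.0 = 23.2 dB

23.2 dB


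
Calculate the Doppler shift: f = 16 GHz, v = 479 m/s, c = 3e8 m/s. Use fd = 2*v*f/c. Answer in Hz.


fd = 2 * 479 * 16000000000.0 / 3e8 = 51093.3 Hz

51093.3 Hz


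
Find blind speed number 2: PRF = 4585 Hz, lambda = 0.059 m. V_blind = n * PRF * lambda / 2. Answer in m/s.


V_blind = 2 * 4585 * 0.059 / 2 = 270.5 m/s

270.5 m/s


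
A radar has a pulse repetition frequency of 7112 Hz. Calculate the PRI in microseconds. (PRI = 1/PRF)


PRI = 1/7112 = 0.0001406074 s = 140.6 us

140.6 us


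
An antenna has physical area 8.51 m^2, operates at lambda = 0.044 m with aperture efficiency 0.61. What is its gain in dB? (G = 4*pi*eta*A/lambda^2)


G_linear = 4*pi*0.61*8.51/0.044^2 = 33694.88
G_dB = 10*log10(33694.88) = 45.3 dB

45.3 dB


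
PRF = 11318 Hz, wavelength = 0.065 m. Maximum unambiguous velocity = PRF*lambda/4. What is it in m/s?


V_ua = 11318 * 0.065 / 4 = 183.9 m/s

183.9 m/s


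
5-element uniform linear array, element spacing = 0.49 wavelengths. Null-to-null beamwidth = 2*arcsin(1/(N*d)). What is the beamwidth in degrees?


1/(N*d) = 1/(5*0.49) = 0.408163
BW = 2*arcsin(0.408163) = 48.2 degrees

48.2 degrees


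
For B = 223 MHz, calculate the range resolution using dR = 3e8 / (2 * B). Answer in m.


dR = 3e8 / (2 * 223000000.0) = 0.67 m

0.67 m


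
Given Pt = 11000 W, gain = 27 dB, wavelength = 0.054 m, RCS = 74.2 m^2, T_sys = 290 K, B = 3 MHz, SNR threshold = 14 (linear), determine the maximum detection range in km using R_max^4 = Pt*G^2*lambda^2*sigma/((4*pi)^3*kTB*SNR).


G_lin = 10^(27/10) = 501.187234
R^4 = 11000 * 501.187234^2 * 0.054^2 * 74.2 / ((4*pi)^3 * 1.38e-23 * 290 * 3000000.0 * 14)
R^4 = 1.79237e18 m^4
R_max = (1.79237e18)^(1/4) = 36589.5 m = 36.6 km

36.6 km


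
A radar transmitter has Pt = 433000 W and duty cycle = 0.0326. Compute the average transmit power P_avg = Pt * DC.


P_avg = 433000 * 0.0326 = 14115.8 W

14115.8 W


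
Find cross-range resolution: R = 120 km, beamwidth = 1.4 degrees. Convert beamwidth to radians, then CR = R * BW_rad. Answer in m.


BW_rad = 0.02443461
CR = 120000 * 0.02443461 = 2932.2 m

2932.2 m


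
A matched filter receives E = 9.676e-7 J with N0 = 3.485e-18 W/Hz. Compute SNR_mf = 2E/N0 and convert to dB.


SNR_lin = 2 * 9.676e-7 / 3.485e-18 = 5.553e11
SNR_dB = 10*log10(5.553e11) = 117.4 dB

117.4 dB


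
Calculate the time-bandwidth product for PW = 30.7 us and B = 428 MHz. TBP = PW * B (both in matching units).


TBP = 30.7 * 428 = 13139.6

13139.6


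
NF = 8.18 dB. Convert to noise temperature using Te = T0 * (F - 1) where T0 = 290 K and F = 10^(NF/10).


NF_lin = 10^(8.18/10) = 6.576578
Te = 290 * (6.576578 - 1) = 1617.2 K

1617.2 K


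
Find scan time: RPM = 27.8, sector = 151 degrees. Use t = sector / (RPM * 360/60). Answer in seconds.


t = 151 / (27.8 * 360) * 60 = 0.91 s

0.91 s


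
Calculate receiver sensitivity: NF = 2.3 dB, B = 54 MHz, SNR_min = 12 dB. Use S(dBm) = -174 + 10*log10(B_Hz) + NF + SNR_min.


10*log10(54000000.0) = 77.32
S = -174 + 77.32 + 2.3 + 12 = -82.4 dBm

-82.4 dBm


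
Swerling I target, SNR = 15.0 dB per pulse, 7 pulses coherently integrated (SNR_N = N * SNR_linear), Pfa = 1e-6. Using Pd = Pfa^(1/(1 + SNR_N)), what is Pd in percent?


SNR_lin = 10^(15.0/10) = 31.62278
SNR_N = 7 * 31.62278 = 221.35946
1/(1 + SNR_N) = 1/222.35946 = 0.0044972
Pd = (1e-6)^0.0044972 = 0.93976
Pd = 94.0%

94.0%


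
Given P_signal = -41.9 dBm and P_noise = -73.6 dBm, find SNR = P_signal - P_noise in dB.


SNR = -41.9 - (-73.6) = 31.7 dB

31.7 dB


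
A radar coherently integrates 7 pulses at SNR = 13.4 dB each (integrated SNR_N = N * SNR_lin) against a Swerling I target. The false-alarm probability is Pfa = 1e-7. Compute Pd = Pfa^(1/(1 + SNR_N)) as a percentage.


SNR_lin = 10^(13.4/10) = 21.87762
SNR_N = 7 * 21.87762 = 153.14334
1/(1 + SNR_N) = 1/154.14334 = 0.0064875
Pd = (1e-7)^0.0064875 = 0.90072
Pd = 90.1%

90.1%


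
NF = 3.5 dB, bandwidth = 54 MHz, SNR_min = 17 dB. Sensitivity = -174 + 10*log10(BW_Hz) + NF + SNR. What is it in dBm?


10*log10(54000000.0) = 77.32
S = -174 + 77.32 + 3.5 + 17 = -76.2 dBm

-76.2 dBm


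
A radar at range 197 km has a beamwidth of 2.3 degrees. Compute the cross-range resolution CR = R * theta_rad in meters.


BW_rad = 0.040142573
CR = 197000 * 0.040142573 = 7908.1 m

7908.1 m


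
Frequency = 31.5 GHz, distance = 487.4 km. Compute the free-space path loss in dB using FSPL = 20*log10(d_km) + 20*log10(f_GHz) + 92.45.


20*log10(487.4) = 53.76
20*log10(31.5) = 29.97
FSPL = 176.2 dB

176.2 dB


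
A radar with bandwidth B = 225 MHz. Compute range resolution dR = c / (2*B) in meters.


dR = 3e8 / (2 * 225000000.0) = 0.67 m

0.67 m


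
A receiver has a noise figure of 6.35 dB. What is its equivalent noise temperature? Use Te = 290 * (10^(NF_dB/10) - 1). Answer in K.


NF_lin = 10^(6.35/10) = 4.315191
Te = 290 * (4.315191 - 1) = 961.4 K

961.4 K


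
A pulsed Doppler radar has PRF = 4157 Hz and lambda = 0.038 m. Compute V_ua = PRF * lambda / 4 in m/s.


V_ua = 4157 * 0.038 / 4 = 39.5 m/s

39.5 m/s


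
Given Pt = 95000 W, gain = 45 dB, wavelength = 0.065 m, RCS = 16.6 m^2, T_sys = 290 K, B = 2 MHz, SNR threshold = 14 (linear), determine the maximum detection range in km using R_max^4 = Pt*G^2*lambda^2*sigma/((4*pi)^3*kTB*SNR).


G_lin = 10^(45/10) = 31622.776602
R^4 = 95000 * 31622.776602^2 * 0.065^2 * 16.6 / ((4*pi)^3 * 1.38e-23 * 290 * 2000000.0 * 14)
R^4 = 2.99636e22 m^4
R_max = (2.99636e22)^(1/4) = 416052.8 m = 416.1 km

416.1 km


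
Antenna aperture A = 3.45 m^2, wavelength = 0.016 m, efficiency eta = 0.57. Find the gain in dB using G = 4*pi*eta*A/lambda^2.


G_linear = 4*pi*0.57*3.45/0.016^2 = 96530.34
G_dB = 10*log10(96530.34) = 49.8 dB

49.8 dB


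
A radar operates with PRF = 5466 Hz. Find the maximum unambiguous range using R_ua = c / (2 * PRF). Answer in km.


R_ua = 3e8 / (2 * 5466) = 27442.4 m = 27.4 km

27.4 km


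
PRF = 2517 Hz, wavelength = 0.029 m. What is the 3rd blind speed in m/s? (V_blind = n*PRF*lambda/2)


V_blind = 3 * 2517 * 0.029 / 2 = 109.5 m/s

109.5 m/s


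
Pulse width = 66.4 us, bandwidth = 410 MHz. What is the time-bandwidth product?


TBP = 66.4 * 410 = 27224.0

27224.0


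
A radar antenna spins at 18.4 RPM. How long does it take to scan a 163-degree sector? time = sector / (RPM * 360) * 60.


t = 163 / (18.4 * 360) * 60 = 1.48 s

1.48 s


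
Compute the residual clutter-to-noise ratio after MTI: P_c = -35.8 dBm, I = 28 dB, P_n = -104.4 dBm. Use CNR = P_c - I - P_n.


CNR = -35.8 - 28 - (-104.4) = 40.6 dB

40.6 dB


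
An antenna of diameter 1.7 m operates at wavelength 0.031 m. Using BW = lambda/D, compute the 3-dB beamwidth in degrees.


BW_rad = 0.031 / 1.7 = 0.018235
BW_deg = 1.04 degrees

1.04 degrees


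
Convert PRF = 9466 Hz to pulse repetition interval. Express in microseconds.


PRI = 1/9466 = 0.0001056412 s = 105.6 us

105.6 us


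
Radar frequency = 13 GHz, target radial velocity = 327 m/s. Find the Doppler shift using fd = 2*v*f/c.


fd = 2 * 327 * 13000000000.0 / 3e8 = 28340.0 Hz

28340.0 Hz


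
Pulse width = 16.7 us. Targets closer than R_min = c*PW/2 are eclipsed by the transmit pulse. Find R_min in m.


R_min = 3e8 * 16.7e-6 / 2 = 2505.0 m

2505.0 m


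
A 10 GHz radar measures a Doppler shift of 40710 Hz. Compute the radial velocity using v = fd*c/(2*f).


v = 40710 * 3e8 / (2 * 10000000000.0) = 610.7 m/s

610.7 m/s


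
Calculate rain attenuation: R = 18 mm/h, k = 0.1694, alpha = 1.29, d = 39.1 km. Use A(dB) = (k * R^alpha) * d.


gamma = 0.1694 * 18^1.29 = 7.050419 dB/km
A = 7.050419 * 39.1 = 275.67 dB

275.67 dB


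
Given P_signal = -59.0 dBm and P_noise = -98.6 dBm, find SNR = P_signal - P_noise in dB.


SNR = -59.0 - (-98.6) = 39.6 dB

39.6 dB


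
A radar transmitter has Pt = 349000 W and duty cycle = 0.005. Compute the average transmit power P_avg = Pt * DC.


P_avg = 349000 * 0.005 = 1745.0 W

1745.0 W


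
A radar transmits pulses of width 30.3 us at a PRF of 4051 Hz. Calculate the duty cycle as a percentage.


DC = 30.3e-6 * 4051 * 100 = 12.27%

12.27%


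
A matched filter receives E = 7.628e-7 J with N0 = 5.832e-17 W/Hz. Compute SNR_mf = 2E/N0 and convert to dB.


SNR_lin = 2 * 7.628e-7 / 5.832e-17 = 2.616e10
SNR_dB = 10*log10(2.616e10) = 104.2 dB

104.2 dB


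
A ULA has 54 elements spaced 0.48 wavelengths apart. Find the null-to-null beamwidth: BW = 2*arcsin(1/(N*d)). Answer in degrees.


1/(N*d) = 1/(54*0.48) = 0.03858
BW = 2*arcsin(0.03858) = 4.4 degrees

4.4 degrees


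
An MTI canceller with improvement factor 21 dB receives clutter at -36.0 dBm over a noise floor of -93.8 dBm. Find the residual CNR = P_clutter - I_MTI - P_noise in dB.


CNR = -36.0 - 21 - (-93.8) = 36.8 dB

36.8 dB


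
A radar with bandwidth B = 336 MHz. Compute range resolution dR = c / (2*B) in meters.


dR = 3e8 / (2 * 336000000.0) = 0.45 m

0.45 m


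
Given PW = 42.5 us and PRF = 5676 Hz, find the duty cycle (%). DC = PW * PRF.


DC = 42.5e-6 * 5676 * 100 = 24.12%

24.12%


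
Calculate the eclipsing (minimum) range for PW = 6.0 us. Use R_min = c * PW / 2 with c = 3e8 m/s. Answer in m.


R_min = 3e8 * 6.0e-6 / 2 = 900.0 m

900.0 m


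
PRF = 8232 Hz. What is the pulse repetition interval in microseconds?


PRI = 1/8232 = 0.0001214772 s = 121.5 us

121.5 us


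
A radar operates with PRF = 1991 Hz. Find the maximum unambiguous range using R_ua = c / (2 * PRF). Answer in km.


R_ua = 3e8 / (2 * 1991) = 75339.0 m = 75.3 km

75.3 km


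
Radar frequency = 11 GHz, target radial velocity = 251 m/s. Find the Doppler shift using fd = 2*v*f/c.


fd = 2 * 251 * 11000000000.0 / 3e8 = 18406.7 Hz

18406.7 Hz


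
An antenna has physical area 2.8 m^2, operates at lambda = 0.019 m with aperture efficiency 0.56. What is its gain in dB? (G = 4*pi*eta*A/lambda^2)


G_linear = 4*pi*0.56*2.8/0.019^2 = 54581.91
G_dB = 10*log10(54581.91) = 47.4 dB

47.4 dB


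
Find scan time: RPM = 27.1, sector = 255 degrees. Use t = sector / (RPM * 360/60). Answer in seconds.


t = 255 / (27.1 * 360) * 60 = 1.57 s

1.57 s


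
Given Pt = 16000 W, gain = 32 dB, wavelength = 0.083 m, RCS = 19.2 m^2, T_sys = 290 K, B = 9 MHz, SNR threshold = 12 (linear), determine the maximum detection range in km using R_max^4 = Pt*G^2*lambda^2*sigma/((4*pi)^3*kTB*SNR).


G_lin = 10^(32/10) = 1584.893192
R^4 = 16000 * 1584.893192^2 * 0.083^2 * 19.2 / ((4*pi)^3 * 1.38e-23 * 290 * 9000000.0 * 12)
R^4 = 6.19793e18 m^4
R_max = (6.19793e18)^(1/4) = 49895.5 m = 49.9 km

49.9 km


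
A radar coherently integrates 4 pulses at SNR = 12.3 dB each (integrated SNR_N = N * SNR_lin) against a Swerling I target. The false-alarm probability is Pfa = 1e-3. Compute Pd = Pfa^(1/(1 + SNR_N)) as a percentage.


SNR_lin = 10^(12.3/10) = 16.98244
SNR_N = 4 * 16.98244 = 67.92976
1/(1 + SNR_N) = 1/68.92976 = 0.0145075
Pd = (1e-3)^0.0145075 = 0.90464
Pd = 90.5%

90.5%


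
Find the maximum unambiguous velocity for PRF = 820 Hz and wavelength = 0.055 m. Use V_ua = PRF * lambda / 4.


V_ua = 820 * 0.055 / 4 = 11.3 m/s

11.3 m/s


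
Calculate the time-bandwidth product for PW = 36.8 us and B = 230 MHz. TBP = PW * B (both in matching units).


TBP = 36.8 * 230 = 8464.0

8464.0


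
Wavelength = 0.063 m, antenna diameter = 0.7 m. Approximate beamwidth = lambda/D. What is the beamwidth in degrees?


BW_rad = 0.063 / 0.7 = 0.09
BW_deg = 5.16 degrees

5.16 degrees


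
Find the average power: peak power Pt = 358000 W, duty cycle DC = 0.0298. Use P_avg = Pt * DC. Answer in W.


P_avg = 358000 * 0.0298 = 10668.4 W

10668.4 W


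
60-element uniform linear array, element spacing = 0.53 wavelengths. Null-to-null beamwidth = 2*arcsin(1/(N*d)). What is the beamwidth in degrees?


1/(N*d) = 1/(60*0.53) = 0.031447
BW = 2*arcsin(0.031447) = 3.6 degrees

3.6 degrees


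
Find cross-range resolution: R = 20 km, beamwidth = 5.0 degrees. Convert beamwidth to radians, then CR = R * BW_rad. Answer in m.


BW_rad = 0.087266463
CR = 20000 * 0.087266463 = 1745.3 m

1745.3 m


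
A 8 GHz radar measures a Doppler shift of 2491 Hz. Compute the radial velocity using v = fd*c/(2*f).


v = 2491 * 3e8 / (2 * 8000000000.0) = 46.7 m/s

46.7 m/s


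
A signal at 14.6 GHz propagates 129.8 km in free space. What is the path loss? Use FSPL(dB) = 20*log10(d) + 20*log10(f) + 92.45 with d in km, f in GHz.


20*log10(129.8) = 42.27
20*log10(14.6) = 23.29
FSPL = 158.0 dB

158.0 dB


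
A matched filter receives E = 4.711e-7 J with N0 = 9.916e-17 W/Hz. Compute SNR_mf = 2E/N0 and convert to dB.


SNR_lin = 2 * 4.711e-7 / 9.916e-17 = 9.502e9
SNR_dB = 10*log10(9.502e9) = 99.8 dB

99.8 dB


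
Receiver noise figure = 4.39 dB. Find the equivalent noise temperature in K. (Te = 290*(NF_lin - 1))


NF_lin = 10^(4.39/10) = 2.747894
Te = 290 * (2.747894 - 1) = 506.9 K

506.9 K


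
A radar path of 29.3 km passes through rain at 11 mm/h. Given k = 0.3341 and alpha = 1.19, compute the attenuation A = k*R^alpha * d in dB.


gamma = 0.3341 * 11^1.19 = 5.796072 dB/km
A = 5.796072 * 29.3 = 169.82 dB

169.82 dB


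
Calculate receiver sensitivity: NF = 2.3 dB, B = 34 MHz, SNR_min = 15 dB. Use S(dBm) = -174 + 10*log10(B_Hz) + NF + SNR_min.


10*log10(34000000.0) = 75.31
S = -174 + 75.31 + 2.3 + 15 = -81.4 dBm

-81.4 dBm


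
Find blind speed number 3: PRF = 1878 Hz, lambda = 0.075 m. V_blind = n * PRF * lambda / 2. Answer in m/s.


V_blind = 3 * 1878 * 0.075 / 2 = 211.3 m/s

211.3 m/s


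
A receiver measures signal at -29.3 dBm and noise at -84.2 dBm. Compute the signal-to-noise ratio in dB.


SNR = -29.3 - (-84.2) = 54.9 dB

54.9 dB


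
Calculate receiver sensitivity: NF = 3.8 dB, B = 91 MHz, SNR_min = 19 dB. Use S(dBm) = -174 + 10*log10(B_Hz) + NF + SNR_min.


10*log10(91000000.0) = 79.59
S = -174 + 79.59 + 3.8 + 19 = -71.6 dBm

-71.6 dBm


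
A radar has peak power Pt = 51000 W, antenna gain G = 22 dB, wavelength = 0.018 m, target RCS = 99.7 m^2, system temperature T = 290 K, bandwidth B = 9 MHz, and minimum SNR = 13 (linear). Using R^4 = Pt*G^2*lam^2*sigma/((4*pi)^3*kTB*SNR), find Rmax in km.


G_lin = 10^(22/10) = 158.489319
R^4 = 51000 * 158.489319^2 * 0.018^2 * 99.7 / ((4*pi)^3 * 1.38e-23 * 290 * 9000000.0 * 13)
R^4 = 4.45367e16 m^4
R_max = (4.45367e16)^(1/4) = 14527.1 m = 14.5 km

14.5 km


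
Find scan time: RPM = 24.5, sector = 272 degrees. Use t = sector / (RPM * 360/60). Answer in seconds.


t = 272 / (24.5 * 360) * 60 = 1.85 s

1.85 s


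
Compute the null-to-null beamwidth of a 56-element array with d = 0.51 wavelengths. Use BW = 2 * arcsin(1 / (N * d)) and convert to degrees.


1/(N*d) = 1/(56*0.51) = 0.035014
BW = 2*arcsin(0.035014) = 4.0 degrees

4.0 degrees


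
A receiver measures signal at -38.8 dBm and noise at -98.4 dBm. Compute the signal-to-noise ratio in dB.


SNR = -38.8 - (-98.4) = 59.6 dB

59.6 dB


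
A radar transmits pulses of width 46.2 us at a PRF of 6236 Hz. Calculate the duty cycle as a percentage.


DC = 46.2e-6 * 6236 * 100 = 28.81%

28.81%


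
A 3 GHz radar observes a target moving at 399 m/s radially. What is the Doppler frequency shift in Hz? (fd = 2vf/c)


fd = 2 * 399 * 3000000000.0 / 3e8 = 7980.0 Hz

7980.0 Hz


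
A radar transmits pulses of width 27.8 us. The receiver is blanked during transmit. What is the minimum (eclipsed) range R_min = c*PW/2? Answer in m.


R_min = 3e8 * 27.8e-6 / 2 = 4170.0 m

4170.0 m


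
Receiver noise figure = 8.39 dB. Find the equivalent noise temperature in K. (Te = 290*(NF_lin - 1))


NF_lin = 10^(8.39/10) = 6.902398
Te = 290 * (6.902398 - 1) = 1711.7 K

1711.7 K


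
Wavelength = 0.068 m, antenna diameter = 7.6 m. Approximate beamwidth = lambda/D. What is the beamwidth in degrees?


BW_rad = 0.068 / 7.6 = 0.008947
BW_deg = 0.51 degrees

0.51 degrees


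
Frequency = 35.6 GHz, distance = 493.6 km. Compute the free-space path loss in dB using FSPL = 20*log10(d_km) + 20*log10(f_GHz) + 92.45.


20*log10(493.6) = 53.87
20*log10(35.6) = 31.03
FSPL = 177.3 dB

177.3 dB


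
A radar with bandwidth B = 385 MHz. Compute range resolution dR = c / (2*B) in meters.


dR = 3e8 / (2 * 385000000.0) = 0.39 m

0.39 m


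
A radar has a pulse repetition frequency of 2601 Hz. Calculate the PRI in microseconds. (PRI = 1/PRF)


PRI = 1/2601 = 0.0003844675 s = 384.5 us

384.5 us


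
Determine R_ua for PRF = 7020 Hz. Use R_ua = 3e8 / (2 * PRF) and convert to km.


R_ua = 3e8 / (2 * 7020) = 21367.5 m = 21.4 km

21.4 km


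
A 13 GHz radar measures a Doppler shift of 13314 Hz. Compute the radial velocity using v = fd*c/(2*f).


v = 13314 * 3e8 / (2 * 13000000000.0) = 153.6 m/s

153.6 m/s


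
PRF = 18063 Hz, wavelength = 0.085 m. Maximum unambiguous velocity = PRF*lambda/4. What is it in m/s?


V_ua = 18063 * 0.085 / 4 = 383.8 m/s

383.8 m/s


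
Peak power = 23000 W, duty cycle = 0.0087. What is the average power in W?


P_avg = 23000 * 0.0087 = 200.1 W

200.1 W


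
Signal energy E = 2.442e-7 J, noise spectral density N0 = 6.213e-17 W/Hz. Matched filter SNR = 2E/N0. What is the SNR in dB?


SNR_lin = 2 * 2.442e-7 / 6.213e-17 = 7.861e9
SNR_dB = 10*log10(7.861e9) = 99.0 dB

99.0 dB


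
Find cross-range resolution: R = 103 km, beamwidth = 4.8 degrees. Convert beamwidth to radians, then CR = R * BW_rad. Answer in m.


BW_rad = 0.083775804
CR = 103000 * 0.083775804 = 8628.9 m

8628.9 m


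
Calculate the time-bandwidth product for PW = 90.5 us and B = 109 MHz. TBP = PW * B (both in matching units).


TBP = 90.5 * 109 = 9864.5

9864.5


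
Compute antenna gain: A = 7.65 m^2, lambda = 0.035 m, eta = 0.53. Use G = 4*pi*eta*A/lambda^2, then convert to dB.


G_linear = 4*pi*0.53*7.65/0.035^2 = 41592.12
G_dB = 10*log10(41592.12) = 46.2 dB

46.2 dB


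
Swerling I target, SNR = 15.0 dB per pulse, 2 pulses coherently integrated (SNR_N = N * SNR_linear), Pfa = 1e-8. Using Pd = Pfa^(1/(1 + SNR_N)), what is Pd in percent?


SNR_lin = 10^(15.0/10) = 31.62278
SNR_N = 2 * 31.62278 = 63.24556
1/(1 + SNR_N) = 1/64.24556 = 0.0155653
Pd = (1e-8)^0.0155653 = 0.75072
Pd = 75.1%

75.1%


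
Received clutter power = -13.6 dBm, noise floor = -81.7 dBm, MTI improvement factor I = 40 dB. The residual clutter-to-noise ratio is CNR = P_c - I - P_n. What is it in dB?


CNR = -13.6 - 40 - (-81.7) = 28.1 dB

28.1 dB


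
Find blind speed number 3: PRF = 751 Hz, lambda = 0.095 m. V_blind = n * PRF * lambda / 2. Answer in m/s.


V_blind = 3 * 751 * 0.095 / 2 = 107.0 m/s

107.0 m/s


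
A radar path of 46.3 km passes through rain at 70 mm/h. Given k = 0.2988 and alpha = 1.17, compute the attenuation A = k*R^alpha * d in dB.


gamma = 0.2988 * 70^1.17 = 43.067067 dB/km
A = 43.067067 * 46.3 = 1994.01 dB

1994.01 dB


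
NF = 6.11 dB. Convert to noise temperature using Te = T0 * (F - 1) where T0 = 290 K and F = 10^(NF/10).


NF_lin = 10^(6.11/10) = 4.083194
Te = 290 * (4.083194 - 1) = 894.1 K

894.1 K


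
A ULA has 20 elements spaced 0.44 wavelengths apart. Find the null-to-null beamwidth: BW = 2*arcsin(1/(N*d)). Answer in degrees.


1/(N*d) = 1/(20*0.44) = 0.113636
BW = 2*arcsin(0.113636) = 13.0 degrees

13.0 degrees


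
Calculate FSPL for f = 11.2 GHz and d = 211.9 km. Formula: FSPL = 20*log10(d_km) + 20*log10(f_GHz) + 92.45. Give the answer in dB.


20*log10(211.9) = 46.52
20*log10(11.2) = 20.98
FSPL = 160.0 dB

160.0 dB


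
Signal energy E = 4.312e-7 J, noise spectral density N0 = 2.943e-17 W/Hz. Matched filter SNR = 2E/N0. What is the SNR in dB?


SNR_lin = 2 * 4.312e-7 / 2.943e-17 = 2.93e10
SNR_dB = 10*log10(2.93e10) = 104.7 dB

104.7 dB


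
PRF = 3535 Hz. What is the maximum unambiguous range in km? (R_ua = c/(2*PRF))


R_ua = 3e8 / (2 * 3535) = 42432.8 m = 42.4 km

42.4 km


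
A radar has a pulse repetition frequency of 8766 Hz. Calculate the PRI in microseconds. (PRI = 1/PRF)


PRI = 1/8766 = 0.0001140771 s = 114.1 us

114.1 us


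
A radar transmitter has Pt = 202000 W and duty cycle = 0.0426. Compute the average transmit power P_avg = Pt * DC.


P_avg = 202000 * 0.0426 = 8605.2 W

8605.2 W


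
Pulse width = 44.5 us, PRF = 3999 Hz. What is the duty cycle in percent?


DC = 44.5e-6 * 3999 * 100 = 17.8%

17.8%


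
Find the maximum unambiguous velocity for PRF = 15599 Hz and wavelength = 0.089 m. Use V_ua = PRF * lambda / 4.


V_ua = 15599 * 0.089 / 4 = 347.1 m/s

347.1 m/s


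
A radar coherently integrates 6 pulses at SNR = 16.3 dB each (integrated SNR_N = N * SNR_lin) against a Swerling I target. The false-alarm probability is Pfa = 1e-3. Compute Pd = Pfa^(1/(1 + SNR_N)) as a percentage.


SNR_lin = 10^(16.3/10) = 42.65795
SNR_N = 6 * 42.65795 = 255.9477
1/(1 + SNR_N) = 1/256.9477 = 0.0038918
Pd = (1e-3)^0.0038918 = 0.97347
Pd = 97.3%

97.3%


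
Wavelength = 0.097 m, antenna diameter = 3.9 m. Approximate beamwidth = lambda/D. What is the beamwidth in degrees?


BW_rad = 0.097 / 3.9 = 0.024872
BW_deg = 1.43 degrees

1.43 degrees


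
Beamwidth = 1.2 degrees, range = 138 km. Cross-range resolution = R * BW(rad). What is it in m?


BW_rad = 0.020943951
CR = 138000 * 0.020943951 = 2890.3 m

2890.3 m


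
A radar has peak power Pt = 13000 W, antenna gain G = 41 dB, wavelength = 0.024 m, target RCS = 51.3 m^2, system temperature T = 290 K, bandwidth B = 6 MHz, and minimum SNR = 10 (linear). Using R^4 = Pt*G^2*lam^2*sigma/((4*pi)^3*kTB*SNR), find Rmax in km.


G_lin = 10^(41/10) = 12589.254118
R^4 = 13000 * 12589.254118^2 * 0.024^2 * 51.3 / ((4*pi)^3 * 1.38e-23 * 290 * 6000000.0 * 10)
R^4 = 1.27769e20 m^4
R_max = (1.27769e20)^(1/4) = 106317.9 m = 106.3 km

106.3 km


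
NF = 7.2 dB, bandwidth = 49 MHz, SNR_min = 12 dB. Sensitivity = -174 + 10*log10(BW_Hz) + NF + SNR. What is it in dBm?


10*log10(49000000.0) = 76.9
S = -174 + 76.9 + 7.2 + 12 = -77.9 dBm

-77.9 dBm


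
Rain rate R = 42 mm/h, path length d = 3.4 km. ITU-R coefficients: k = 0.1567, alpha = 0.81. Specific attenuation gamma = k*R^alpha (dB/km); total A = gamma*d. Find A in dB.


gamma = 0.1567 * 42^0.81 = 3.235198 dB/km
A = 3.235198 * 3.4 = 11.0 dB

11.0 dB


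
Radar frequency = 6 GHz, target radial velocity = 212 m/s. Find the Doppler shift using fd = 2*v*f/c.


fd = 2 * 212 * 6000000000.0 / 3e8 = 8480.0 Hz

8480.0 Hz


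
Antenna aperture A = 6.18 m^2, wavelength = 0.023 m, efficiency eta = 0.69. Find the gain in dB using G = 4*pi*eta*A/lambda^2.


G_linear = 4*pi*0.69*6.18/0.023^2 = 101295.87
G_dB = 10*log10(101295.87) = 50.1 dB

50.1 dB


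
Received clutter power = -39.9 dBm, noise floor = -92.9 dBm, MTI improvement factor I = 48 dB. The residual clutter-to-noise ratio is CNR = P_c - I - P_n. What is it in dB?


CNR = -39.9 - 48 - (-92.9) = 5.0 dB

5.0 dB


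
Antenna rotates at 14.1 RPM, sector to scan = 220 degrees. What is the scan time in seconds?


t = 220 / (14.1 * 360) * 60 = 2.6 s

2.6 s


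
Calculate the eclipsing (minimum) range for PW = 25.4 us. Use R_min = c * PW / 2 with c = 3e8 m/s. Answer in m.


R_min = 3e8 * 25.4e-6 / 2 = 3810.0 m

3810.0 m


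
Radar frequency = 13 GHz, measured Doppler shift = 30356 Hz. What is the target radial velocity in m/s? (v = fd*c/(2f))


v = 30356 * 3e8 / (2 * 13000000000.0) = 350.3 m/s

350.3 m/s


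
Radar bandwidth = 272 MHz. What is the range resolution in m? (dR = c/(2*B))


dR = 3e8 / (2 * 272000000.0) = 0.55 m

0.55 m


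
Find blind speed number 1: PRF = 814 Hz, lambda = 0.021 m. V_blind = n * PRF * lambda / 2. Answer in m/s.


V_blind = 1 * 814 * 0.021 / 2 = 8.5 m/s

8.5 m/s


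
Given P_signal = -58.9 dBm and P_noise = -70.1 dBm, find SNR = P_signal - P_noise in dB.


SNR = -58.9 - (-70.1) = 11.2 dB

11.2 dB


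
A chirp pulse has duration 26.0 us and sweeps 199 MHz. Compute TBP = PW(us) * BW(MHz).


TBP = 26.0 * 199 = 5174.0

5174.0


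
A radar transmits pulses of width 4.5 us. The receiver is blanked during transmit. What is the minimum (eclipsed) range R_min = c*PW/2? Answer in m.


R_min = 3e8 * 4.5e-6 / 2 = 675.0 m

675.0 m


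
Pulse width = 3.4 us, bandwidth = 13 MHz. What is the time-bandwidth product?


TBP = 3.4 * 13 = 44.2

44.2


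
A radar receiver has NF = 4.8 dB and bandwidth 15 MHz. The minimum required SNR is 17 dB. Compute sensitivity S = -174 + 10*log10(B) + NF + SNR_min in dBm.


10*log10(15000000.0) = 71.76
S = -174 + 71.76 + 4.8 + 17 = -80.4 dBm

-80.4 dBm


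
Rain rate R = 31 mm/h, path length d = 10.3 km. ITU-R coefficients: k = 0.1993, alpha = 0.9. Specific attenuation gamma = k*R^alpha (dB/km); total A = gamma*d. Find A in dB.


gamma = 0.1993 * 31^0.9 = 4.38261 dB/km
A = 4.38261 * 10.3 = 45.14 dB

45.14 dB


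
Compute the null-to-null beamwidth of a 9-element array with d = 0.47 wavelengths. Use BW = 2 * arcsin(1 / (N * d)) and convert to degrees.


1/(N*d) = 1/(9*0.47) = 0.236407
BW = 2*arcsin(0.236407) = 27.3 degrees

27.3 degrees


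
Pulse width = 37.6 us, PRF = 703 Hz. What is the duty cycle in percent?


DC = 37.6e-6 * 703 * 100 = 2.64%

2.64%


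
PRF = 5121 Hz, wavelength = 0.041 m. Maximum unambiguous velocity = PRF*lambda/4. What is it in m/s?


V_ua = 5121 * 0.041 / 4 = 52.5 m/s

52.5 m/s


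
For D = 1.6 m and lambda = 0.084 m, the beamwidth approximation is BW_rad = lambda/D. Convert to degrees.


BW_rad = 0.084 / 1.6 = 0.0525
BW_deg = 3.01 degrees

3.01 degrees


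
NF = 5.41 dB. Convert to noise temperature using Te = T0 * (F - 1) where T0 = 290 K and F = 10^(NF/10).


NF_lin = 10^(5.41/10) = 3.475362
Te = 290 * (3.475362 - 1) = 717.9 K

717.9 K


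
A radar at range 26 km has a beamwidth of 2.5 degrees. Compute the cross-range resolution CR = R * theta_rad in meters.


BW_rad = 0.043633231
CR = 26000 * 0.043633231 = 1134.5 m

1134.5 m


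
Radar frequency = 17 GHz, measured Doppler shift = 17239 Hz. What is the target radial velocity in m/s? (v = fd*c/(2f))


v = 17239 * 3e8 / (2 * 17000000000.0) = 152.1 m/s

152.1 m/s


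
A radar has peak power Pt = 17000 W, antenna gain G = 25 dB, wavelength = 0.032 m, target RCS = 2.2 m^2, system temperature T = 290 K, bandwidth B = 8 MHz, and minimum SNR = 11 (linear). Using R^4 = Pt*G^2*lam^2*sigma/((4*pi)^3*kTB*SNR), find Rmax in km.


G_lin = 10^(25/10) = 316.227766
R^4 = 17000 * 316.227766^2 * 0.032^2 * 2.2 / ((4*pi)^3 * 1.38e-23 * 290 * 8000000.0 * 11)
R^4 = 5.48002e15 m^4
R_max = (5.48002e15)^(1/4) = 8603.9 m = 8.6 km

8.6 km


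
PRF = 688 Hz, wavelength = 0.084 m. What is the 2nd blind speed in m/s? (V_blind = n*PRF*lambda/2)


V_blind = 2 * 688 * 0.084 / 2 = 57.8 m/s

57.8 m/s


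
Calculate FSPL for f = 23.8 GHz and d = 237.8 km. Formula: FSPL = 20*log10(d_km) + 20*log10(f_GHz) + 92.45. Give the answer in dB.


20*log10(237.8) = 47.52
20*log10(23.8) = 27.53
FSPL = 167.5 dB

167.5 dB


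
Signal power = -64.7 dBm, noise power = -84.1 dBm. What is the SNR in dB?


SNR = -64.7 - (-84.1) = 19.4 dB

19.4 dB


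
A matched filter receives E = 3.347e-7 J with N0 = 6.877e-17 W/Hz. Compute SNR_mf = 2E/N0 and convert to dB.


SNR_lin = 2 * 3.347e-7 / 6.877e-17 = 9.734e9
SNR_dB = 10*log10(9.734e9) = 99.9 dB

99.9 dB


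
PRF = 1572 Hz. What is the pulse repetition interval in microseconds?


PRI = 1/1572 = 0.0006361323 s = 636.1 us

636.1 us


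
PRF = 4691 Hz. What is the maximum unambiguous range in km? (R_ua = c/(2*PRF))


R_ua = 3e8 / (2 * 4691) = 31976.1 m = 32.0 km

32.0 km


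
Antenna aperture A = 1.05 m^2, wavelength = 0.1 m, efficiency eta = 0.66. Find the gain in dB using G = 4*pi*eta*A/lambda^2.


G_linear = 4*pi*0.66*1.05/0.1^2 = 870.85
G_dB = 10*log10(870.85) = 29.4 dB

29.4 dB


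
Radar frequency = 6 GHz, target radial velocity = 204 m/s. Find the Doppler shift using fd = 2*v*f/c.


fd = 2 * 204 * 6000000000.0 / 3e8 = 8160.0 Hz

8160.0 Hz


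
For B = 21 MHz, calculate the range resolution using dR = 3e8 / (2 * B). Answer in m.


dR = 3e8 / (2 * 21000000.0) = 7.14 m

7.14 m


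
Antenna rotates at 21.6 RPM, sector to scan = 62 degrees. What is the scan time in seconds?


t = 62 / (21.6 * 360) * 60 = 0.48 s

0.48 s


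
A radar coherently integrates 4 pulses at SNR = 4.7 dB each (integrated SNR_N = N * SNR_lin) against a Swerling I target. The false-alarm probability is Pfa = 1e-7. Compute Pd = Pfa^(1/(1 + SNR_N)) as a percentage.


SNR_lin = 10^(4.7/10) = 2.95121
SNR_N = 4 * 2.95121 = 11.80484
1/(1 + SNR_N) = 1/12.80484 = 0.0780955
Pd = (1e-7)^0.0780955 = 0.28401
Pd = 28.4%

28.4%


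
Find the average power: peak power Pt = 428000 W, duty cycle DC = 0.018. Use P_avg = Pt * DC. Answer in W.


P_avg = 428000 * 0.018 = 7704.0 W

7704.0 W


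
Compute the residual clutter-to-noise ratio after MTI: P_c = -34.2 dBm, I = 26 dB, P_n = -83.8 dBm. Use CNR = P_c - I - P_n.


CNR = -34.2 - 26 - (-83.8) = 23.6 dB

23.6 dB


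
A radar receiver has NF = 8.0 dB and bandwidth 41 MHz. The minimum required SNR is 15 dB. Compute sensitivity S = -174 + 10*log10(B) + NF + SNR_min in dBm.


10*log10(41000000.0) = 76.13
S = -174 + 76.13 + 8.0 + 15 = -74.9 dBm

-74.9 dBm


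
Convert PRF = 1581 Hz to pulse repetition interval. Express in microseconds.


PRI = 1/1581 = 0.0006325111 s = 632.5 us

632.5 us


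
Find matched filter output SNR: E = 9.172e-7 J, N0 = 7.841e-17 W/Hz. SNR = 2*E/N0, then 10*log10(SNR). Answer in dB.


SNR_lin = 2 * 9.172e-7 / 7.841e-17 = 2.339e10
SNR_dB = 10*log10(2.339e10) = 103.7 dB

103.7 dB


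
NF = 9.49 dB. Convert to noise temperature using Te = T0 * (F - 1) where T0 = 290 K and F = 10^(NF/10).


NF_lin = 10^(9.49/10) = 8.892011
Te = 290 * (8.892011 - 1) = 2288.7 K

2288.7 K


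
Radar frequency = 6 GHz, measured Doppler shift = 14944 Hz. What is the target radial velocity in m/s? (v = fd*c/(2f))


v = 14944 * 3e8 / (2 * 6000000000.0) = 373.6 m/s

373.6 m/s


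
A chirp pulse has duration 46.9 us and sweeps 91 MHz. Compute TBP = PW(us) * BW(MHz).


TBP = 46.9 * 91 = 4267.9

4267.9


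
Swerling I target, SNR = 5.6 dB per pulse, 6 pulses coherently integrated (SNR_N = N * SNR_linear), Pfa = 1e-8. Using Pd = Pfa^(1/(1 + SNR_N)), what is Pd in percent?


SNR_lin = 10^(5.6/10) = 3.63078
SNR_N = 6 * 3.63078 = 21.78468
1/(1 + SNR_N) = 1/22.78468 = 0.0438891
Pd = (1e-8)^0.0438891 = 0.44554
Pd = 44.6%

44.6%


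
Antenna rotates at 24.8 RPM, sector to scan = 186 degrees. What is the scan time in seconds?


t = 186 / (24.8 * 360) * 60 = 1.25 s

1.25 s


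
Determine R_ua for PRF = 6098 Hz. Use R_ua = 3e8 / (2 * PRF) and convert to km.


R_ua = 3e8 / (2 * 6098) = 24598.2 m = 24.6 km

24.6 km


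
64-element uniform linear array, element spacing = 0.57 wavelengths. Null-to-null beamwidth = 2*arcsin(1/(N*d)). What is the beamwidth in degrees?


1/(N*d) = 1/(64*0.57) = 0.027412
BW = 2*arcsin(0.027412) = 3.1 degrees

3.1 degrees


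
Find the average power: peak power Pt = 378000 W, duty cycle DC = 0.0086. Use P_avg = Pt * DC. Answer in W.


P_avg = 378000 * 0.0086 = 3250.8 W

3250.8 W


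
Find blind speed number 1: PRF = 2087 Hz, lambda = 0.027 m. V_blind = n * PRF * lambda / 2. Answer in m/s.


V_blind = 1 * 2087 * 0.027 / 2 = 28.2 m/s

28.2 m/s


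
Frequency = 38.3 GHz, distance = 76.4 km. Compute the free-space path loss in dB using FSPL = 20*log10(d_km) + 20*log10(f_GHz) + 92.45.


20*log10(76.4) = 37.66
20*log10(38.3) = 31.66
FSPL = 161.8 dB

161.8 dB


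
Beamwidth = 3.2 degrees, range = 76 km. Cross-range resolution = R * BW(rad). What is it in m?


BW_rad = 0.055850536
CR = 76000 * 0.055850536 = 4244.6 m

4244.6 m


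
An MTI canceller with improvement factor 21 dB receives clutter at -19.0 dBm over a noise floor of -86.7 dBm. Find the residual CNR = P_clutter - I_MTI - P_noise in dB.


CNR = -19.0 - 21 - (-86.7) = 46.7 dB

46.7 dB


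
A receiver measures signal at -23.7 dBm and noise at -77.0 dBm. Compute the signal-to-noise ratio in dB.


SNR = -23.7 - (-77.0) = 53.3 dB

53.3 dB


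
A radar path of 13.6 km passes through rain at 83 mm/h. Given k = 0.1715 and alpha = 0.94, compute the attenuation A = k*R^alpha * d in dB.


gamma = 0.1715 * 83^0.94 = 10.919369 dB/km
A = 10.919369 * 13.6 = 148.5 dB

148.5 dB


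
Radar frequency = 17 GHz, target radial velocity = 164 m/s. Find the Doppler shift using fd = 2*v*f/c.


fd = 2 * 164 * 17000000000.0 / 3e8 = 18586.7 Hz

18586.7 Hz


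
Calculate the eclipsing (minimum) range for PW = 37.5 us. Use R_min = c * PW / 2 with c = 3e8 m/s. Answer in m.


R_min = 3e8 * 37.5e-6 / 2 = 5625.0 m

5625.0 m


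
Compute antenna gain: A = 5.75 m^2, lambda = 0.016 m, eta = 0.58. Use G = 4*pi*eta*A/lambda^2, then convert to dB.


G_linear = 4*pi*0.58*5.75/0.016^2 = 163706.43
G_dB = 10*log10(163706.43) = 52.1 dB

52.1 dB


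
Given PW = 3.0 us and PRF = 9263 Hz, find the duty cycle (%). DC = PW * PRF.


DC = 3.0e-6 * 9263 * 100 = 2.78%

2.78%


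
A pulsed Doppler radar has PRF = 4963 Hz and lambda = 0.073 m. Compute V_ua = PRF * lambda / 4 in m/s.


V_ua = 4963 * 0.073 / 4 = 90.6 m/s

90.6 m/s


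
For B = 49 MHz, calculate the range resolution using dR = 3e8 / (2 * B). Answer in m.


dR = 3e8 / (2 * 49000000.0) = 3.06 m

3.06 m


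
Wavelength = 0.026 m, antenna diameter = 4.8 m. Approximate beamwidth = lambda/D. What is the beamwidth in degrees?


BW_rad = 0.026 / 4.8 = 0.005417
BW_deg = 0.31 degrees

0.31 degrees


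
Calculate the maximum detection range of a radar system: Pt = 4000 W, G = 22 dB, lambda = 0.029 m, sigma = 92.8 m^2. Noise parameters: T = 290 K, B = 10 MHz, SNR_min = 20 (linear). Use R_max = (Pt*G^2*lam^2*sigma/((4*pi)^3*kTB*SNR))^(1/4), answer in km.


G_lin = 10^(22/10) = 158.489319
R^4 = 4000 * 158.489319^2 * 0.029^2 * 92.8 / ((4*pi)^3 * 1.38e-23 * 290 * 10000000.0 * 20)
R^4 = 4.93705e15 m^4
R_max = (4.93705e15)^(1/4) = 8382.4 m = 8.4 km

8.4 km


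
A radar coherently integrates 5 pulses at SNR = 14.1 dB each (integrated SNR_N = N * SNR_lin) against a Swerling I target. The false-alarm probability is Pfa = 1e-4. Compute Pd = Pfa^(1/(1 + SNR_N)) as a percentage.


SNR_lin = 10^(14.1/10) = 25.70396
SNR_N = 5 * 25.70396 = 128.5198
1/(1 + SNR_N) = 1/129.5198 = 0.0077208
Pd = (1e-4)^0.0077208 = 0.93136
Pd = 93.1%

93.1%


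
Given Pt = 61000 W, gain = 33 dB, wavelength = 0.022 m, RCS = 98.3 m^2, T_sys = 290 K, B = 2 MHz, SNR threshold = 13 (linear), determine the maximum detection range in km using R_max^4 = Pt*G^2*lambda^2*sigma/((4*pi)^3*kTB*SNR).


G_lin = 10^(33/10) = 1995.262315
R^4 = 61000 * 1995.262315^2 * 0.022^2 * 98.3 / ((4*pi)^3 * 1.38e-23 * 290 * 2000000.0 * 13)
R^4 = 5.59563e19 m^4
R_max = (5.59563e19)^(1/4) = 86489.3 m = 86.5 km

86.5 km


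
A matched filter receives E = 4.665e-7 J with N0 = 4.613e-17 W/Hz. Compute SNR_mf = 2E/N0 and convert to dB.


SNR_lin = 2 * 4.665e-7 / 4.613e-17 = 2.023e10
SNR_dB = 10*log10(2.023e10) = 103.1 dB

103.1 dB


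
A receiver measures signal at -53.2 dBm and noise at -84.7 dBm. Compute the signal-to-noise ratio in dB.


SNR = -53.2 - (-84.7) = 31.5 dB

31.5 dB


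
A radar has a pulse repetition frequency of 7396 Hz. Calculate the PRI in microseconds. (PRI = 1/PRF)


PRI = 1/7396 = 0.0001352082 s = 135.2 us

135.2 us


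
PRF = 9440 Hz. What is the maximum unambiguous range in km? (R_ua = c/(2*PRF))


R_ua = 3e8 / (2 * 9440) = 15889.8 m = 15.9 km

15.9 km


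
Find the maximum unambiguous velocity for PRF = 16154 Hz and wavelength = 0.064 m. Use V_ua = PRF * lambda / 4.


V_ua = 16154 * 0.064 / 4 = 258.5 m/s

258.5 m/s


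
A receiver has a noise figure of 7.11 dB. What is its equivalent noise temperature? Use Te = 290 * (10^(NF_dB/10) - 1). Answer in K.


NF_lin = 10^(7.11/10) = 5.140437
Te = 290 * (5.140437 - 1) = 1200.7 K

1200.7 K


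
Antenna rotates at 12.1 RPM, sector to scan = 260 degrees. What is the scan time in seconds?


t = 260 / (12.1 * 360) * 60 = 3.58 s

3.58 s


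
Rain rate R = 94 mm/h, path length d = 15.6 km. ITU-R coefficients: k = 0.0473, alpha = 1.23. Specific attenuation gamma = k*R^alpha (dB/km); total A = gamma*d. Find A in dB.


gamma = 0.0473 * 94^1.23 = 12.641785 dB/km
A = 12.641785 * 15.6 = 197.21 dB

197.21 dB
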